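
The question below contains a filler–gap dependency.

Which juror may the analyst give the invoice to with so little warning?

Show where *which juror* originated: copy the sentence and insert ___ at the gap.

Which juror may the analyst give the invoice to ___ with so little warning?

Underlying clause: The analyst may give the invoice to which juror with so little warning.
'which juror' is the object of the preposition 'to' (recipient of 'give'). The gap is right after 'to'.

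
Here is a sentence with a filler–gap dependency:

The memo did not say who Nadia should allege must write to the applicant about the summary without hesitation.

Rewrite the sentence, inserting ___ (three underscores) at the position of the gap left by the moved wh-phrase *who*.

In situ: Nadia should allege who must write to the applicant about the summary without hesitation.
'who' functions as the subject of the clause embedded under 'allege'. The gap is right after 'allege'.

The memo did not say who Nadia should allege ___ must write to the applicant about the summary without hesitation.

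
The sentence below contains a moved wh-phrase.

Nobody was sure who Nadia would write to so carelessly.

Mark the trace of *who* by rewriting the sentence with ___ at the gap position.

Nobody was sure who Nadia would write to ___ so carelessly.

Underlying clause: Nadia would write to who so carelessly.
The filler 'who' is interpreted as the object of the preposition 'to'. The gap is right after 'to'.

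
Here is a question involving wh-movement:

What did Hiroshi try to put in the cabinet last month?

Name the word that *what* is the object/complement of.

put

Underlying clause: Hiroshi did try to put what in the cabinet last month.
'what' is the direct object of 'put'. It moves to the left edge, and the trace sits right after 'put':
What did Hiroshi try to put ___ in the cabinet last month?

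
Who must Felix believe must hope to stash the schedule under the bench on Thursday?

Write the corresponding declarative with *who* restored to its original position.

The filler 'who' is interpreted as the subject of the clause embedded under 'believe'. Fronting leaves a gap immediately after 'believe':
Who must Felix believe ___ must hope to stash the schedule under the bench on Thursday?

Felix must believe who must hope to stash the schedule under the bench on Thursday.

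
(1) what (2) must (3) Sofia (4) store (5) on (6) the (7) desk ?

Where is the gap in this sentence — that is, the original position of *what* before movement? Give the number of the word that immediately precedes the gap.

4

Before movement: Sofia must store what on the desk.
'what' is the direct object of 'store'. It moves to the left edge, and the trace sits right after 'store':
What must Sofia store ___ on the desk?
'store' is word 4.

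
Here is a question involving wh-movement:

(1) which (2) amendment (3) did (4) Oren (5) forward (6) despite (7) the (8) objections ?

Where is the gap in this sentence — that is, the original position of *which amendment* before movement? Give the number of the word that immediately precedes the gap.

In situ: Oren did forward which amendment despite the objections.
'which amendment' is the direct object of 'forward'. It moves to the left edge, and the trace sits right after 'forward':
Which amendment did Oren forward ___ despite the objections?
'forward' is word 5.

5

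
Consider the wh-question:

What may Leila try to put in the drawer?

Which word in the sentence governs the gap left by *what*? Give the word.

Pre-movement form: Leila may try to put what in the drawer.
'what' functions as the direct object of 'put'. Wh-movement fronts it, leaving a gap right after 'put':
What may Leila try to put ___ in the drawer?

put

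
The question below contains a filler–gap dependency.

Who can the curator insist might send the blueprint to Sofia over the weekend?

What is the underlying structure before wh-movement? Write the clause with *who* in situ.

'who' functions as the subject of the clause embedded under 'insist'. Wh-movement fronts it, leaving a gap right after 'insist':
Who can the curator insist ___ might send the blueprint to Sofia over the weekend?

The curator can insist who might send the blueprint to Sofia over the weekend.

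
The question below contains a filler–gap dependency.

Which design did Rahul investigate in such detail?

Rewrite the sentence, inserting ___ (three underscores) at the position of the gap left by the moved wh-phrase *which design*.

Underlying clause: Rahul did investigate which design in such detail.
The filler 'which design' is interpreted as the direct object of 'investigate'. The gap is right after 'investigate'.

Which design did Rahul investigate ___ in such detail?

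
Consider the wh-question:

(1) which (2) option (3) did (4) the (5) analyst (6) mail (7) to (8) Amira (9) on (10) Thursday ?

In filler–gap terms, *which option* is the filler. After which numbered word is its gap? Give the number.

6

Before movement: The analyst did mail which option to Amira on Thursday.
'which option' is the direct object of 'mail'. Fronting leaves a gap immediately after 'mail':
Which option did the analyst mail ___ to Amira on Thursday?
'mail' is word 6.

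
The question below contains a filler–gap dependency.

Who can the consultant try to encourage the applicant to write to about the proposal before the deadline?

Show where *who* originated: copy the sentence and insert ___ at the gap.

Underlying clause: The consultant can try to encourage the applicant to write to who about the proposal before the deadline.
'who' is the object of the preposition 'to'. The gap is right after 'to'.

Who can the consultant try to encourage the applicant to write to ___ about the proposal before the deadline?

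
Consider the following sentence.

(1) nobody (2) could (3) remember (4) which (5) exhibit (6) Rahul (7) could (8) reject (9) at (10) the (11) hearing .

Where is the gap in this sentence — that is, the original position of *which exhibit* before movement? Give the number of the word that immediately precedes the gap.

Before movement: Rahul could reject which exhibit at the hearing.
The filler 'which exhibit' is interpreted as the direct object of 'reject'. Wh-movement fronts it, leaving a gap right after 'reject':
Nobody could remember which exhibit Rahul could reject ___ at the hearing.
'reject' is word 8.

8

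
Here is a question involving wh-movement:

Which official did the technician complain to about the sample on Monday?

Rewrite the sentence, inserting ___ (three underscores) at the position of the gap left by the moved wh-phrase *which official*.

Which official did the technician complain to ___ about the sample on Monday?

In situ: The technician did complain to which official about the sample on Monday.
'which official' is the object of the preposition 'to'. The gap is right after 'to'.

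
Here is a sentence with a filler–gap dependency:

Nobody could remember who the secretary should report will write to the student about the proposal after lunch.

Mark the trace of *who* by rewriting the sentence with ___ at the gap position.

Nobody could remember who the secretary should report ___ will write to the student about the proposal after lunch.

Pre-movement form: The secretary should report who will write to the student about the proposal after lunch.
'who' functions as the subject of the clause embedded under 'report'. The gap is right after 'report'.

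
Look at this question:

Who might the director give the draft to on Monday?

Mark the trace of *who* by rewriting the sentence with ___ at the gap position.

Who might the director give the draft to ___ on Monday?

In situ: The director might give the draft to who on Monday.
The filler 'who' is interpreted as the object of the preposition 'to' (recipient of 'give'). The gap is right after 'to'.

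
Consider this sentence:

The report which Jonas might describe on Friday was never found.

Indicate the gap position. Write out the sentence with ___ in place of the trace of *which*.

The report which Jonas might describe ___ on Friday was never found.

'which' is the direct object of 'describe'. The gap is right after 'describe'.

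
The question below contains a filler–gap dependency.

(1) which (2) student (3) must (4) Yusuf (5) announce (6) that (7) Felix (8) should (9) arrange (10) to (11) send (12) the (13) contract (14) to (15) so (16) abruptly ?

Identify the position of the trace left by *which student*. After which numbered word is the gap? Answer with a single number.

In situ: Yusuf must announce that Felix should arrange to send the contract to which student so abruptly.
'which student' functions as the object of the preposition 'to' (recipient of 'send'). Fronting leaves a gap immediately after 'to':
Which student must Yusuf announce that Felix should arrange to send the contract to ___ so abruptly?
'to' is word 14.

14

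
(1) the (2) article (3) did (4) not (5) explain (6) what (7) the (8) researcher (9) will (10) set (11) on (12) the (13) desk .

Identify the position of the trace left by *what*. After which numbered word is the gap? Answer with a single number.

10

Pre-movement form: The researcher will set what on the desk.
'what' is the direct object of 'set'. It moves to the left edge, and the trace sits right after 'set':
The article did not explain what the researcher will set ___ on the desk.
'set' is word 10.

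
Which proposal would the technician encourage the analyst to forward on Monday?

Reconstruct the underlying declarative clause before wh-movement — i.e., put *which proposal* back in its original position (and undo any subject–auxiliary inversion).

The technician would encourage the analyst to forward which proposal on Monday.

'which proposal' is the direct object of 'forward'. Fronting leaves a gap immediately after 'forward':
Which proposal would the technician encourage the analyst to forward ___ on Monday?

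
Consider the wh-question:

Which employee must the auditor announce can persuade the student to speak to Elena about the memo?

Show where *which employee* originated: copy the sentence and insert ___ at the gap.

Before movement: The auditor must announce which employee can persuade the student to speak to Elena about the memo.
'which employee' functions as the subject of the clause embedded under 'announce'. The gap is right after 'announce'.

Which employee must the auditor announce ___ can persuade the student to speak to Elena about the memo?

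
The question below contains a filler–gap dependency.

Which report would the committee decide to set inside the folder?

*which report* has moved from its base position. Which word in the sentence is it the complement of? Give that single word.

Before movement: The committee would decide to set which report inside the folder.
The filler 'which report' is interpreted as the direct object of 'set'. It moves to the left edge, and the trace sits right after 'set':
Which report would the committee decide to set ___ inside the folder?

set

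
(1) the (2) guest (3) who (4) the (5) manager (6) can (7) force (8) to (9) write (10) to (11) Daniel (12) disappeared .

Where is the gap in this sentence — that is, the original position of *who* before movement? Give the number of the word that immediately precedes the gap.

7

The filler 'who' is interpreted as the direct object of 'force'. Wh-movement fronts it, leaving a gap right after 'force':
The guest who the manager can force ___ to write to Daniel disappeared.
'force' is word 7.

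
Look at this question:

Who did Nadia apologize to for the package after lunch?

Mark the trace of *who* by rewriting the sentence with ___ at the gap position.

Underlying clause: Nadia did apologize to who for the package after lunch.
'who' is the object of the preposition 'to'. The gap is right after 'to'.

Who did Nadia apologize to ___ for the package after lunch?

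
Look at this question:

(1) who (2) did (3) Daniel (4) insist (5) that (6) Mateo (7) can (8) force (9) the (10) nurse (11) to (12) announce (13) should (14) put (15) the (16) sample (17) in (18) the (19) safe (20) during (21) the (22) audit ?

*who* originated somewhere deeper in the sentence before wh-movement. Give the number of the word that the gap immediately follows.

12

In situ: Daniel did insist that Mateo can force the nurse to announce who should put the sample in the safe during the audit.
The filler 'who' is interpreted as the subject of the clause embedded under 'announce'. Wh-movement fronts it, leaving a gap right after 'announce':
Who did Daniel insist that Mateo can force the nurse to announce ___ should put the sample in the safe during the audit?
'announce' is word 12.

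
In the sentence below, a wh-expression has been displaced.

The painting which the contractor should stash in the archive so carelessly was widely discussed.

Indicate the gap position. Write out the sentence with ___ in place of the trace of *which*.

The painting which the contractor should stash ___ in the archive so carelessly was widely discussed.

'which' functions as the direct object of 'stash'. The gap is right after 'stash'.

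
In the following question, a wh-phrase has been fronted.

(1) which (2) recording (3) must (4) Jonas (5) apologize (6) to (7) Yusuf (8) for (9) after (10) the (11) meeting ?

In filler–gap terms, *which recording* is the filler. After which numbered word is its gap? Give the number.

Pre-movement form: Jonas must apologize to Yusuf for which recording after the meeting.
'which recording' is the object of the preposition 'for'. Wh-movement fronts it, leaving a gap right after 'for':
Which recording must Jonas apologize to Yusuf for ___ after the meeting?
'for' is word 8.

8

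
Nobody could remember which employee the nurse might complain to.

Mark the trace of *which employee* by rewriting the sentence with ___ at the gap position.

Nobody could remember which employee the nurse might complain to ___.

Pre-movement form: The nurse might complain to which employee.
The filler 'which employee' is interpreted as the object of the preposition 'to'. The gap is right after 'to'.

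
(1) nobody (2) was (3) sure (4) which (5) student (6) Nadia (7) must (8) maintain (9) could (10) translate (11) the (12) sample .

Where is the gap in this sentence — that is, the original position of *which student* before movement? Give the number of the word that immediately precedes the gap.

Underlying clause: Nadia must maintain which student could translate the sample.
'which student' is the subject of the clause embedded under 'maintain'. It moves to the left edge, and the trace sits right after 'maintain':
Nobody was sure which student Nadia must maintain ___ could translate the sample.
'maintain' is word 8.

8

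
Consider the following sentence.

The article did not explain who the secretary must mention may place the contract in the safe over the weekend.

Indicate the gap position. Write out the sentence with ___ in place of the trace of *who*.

The article did not explain who the secretary must mention ___ may place the contract in the safe over the weekend.

In situ: The secretary must mention who may place the contract in the safe over the weekend.
'who' is the subject of the clause embedded under 'mention'. The gap is right after 'mention'.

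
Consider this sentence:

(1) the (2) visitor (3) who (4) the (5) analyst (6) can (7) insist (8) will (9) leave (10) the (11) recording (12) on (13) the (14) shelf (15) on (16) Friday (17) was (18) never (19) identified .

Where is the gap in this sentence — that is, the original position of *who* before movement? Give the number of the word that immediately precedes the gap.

'who' is the subject of the clause embedded under 'insist'. It moves to the left edge, and the trace sits right after 'insist':
The visitor who the analyst can insist ___ will leave the recording on the shelf on Friday was never identified.
'insist' is word 7.

7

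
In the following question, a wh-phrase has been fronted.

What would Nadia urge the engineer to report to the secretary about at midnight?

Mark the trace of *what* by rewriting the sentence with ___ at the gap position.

Pre-movement form: Nadia would urge the engineer to report to the secretary about what at midnight.
The filler 'what' is interpreted as the object of the preposition 'about'. The gap is right after 'about'.

What would Nadia urge the engineer to report to the secretary about ___ at midnight?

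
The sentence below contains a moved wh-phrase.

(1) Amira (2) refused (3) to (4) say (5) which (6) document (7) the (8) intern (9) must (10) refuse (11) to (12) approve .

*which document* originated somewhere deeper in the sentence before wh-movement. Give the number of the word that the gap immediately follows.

Underlying clause: The intern must refuse to approve which document.
The filler 'which document' is interpreted as the direct object of 'approve'. Wh-movement fronts it, leaving a gap right after 'approve':
Amira refused to say which document the intern must refuse to approve ___.
'approve' is word 12.

12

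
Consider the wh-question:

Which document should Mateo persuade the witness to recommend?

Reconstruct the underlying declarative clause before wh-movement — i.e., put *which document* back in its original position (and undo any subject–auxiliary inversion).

Mateo should persuade the witness to recommend which document.

'which document' is the direct object of 'recommend'. Wh-movement fronts it, leaving a gap right after 'recommend':
Which document should Mateo persuade the witness to recommend ___?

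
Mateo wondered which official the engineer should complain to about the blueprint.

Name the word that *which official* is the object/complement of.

to

In situ: The engineer should complain to which official about the blueprint.
'which official' is the object of the preposition 'to'. It moves to the left edge, and the trace sits right after 'to':
Mateo wondered which official the engineer should complain to ___ about the blueprint.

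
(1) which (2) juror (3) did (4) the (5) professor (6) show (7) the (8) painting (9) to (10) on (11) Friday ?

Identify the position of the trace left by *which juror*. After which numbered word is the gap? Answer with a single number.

9

Before movement: The professor did show the painting to which juror on Friday.
'which juror' functions as the object of the preposition 'to' (recipient of 'show'). Fronting leaves a gap immediately after 'to':
Which juror did the professor show the painting to ___ on Friday?
'to' is word 9.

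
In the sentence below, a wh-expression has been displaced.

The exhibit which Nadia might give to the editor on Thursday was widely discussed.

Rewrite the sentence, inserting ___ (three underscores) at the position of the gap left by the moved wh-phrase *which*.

The filler 'which' is interpreted as the direct object of 'give'. The gap is right after 'give'.

The exhibit which Nadia might give ___ to the editor on Thursday was widely discussed.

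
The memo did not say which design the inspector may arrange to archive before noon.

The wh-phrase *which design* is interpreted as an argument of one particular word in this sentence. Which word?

archive

Underlying clause: The inspector may arrange to archive which design before noon.
'which design' functions as the direct object of 'archive'. It moves to the left edge, and the trace sits right after 'archive':
The memo did not say which design the inspector may arrange to archive ___ before noon.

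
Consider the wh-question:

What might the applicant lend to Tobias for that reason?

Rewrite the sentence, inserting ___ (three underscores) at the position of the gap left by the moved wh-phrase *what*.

What might the applicant lend ___ to Tobias for that reason?

Underlying clause: The applicant might lend what to Tobias for that reason.
'what' functions as the direct object of 'lend'. The gap is right after 'lend'.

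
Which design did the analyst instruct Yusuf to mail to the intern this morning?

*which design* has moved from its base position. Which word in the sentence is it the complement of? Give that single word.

In situ: The analyst did instruct Yusuf to mail which design to the intern this morning.
'which design' functions as the direct object of 'mail'. It moves to the left edge, and the trace sits right after 'mail':
Which design did the analyst instruct Yusuf to mail ___ to the intern this morning?

mail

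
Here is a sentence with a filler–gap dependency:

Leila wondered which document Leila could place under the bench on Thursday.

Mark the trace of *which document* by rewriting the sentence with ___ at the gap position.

Leila wondered which document Leila could place ___ under the bench on Thursday.

Underlying clause: Leila could place which document under the bench on Thursday.
'which document' is the direct object of 'place'. The gap is right after 'place'.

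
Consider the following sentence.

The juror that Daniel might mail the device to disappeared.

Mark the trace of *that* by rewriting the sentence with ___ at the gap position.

The juror that Daniel might mail the device to ___ disappeared.

'that' is the object of the preposition 'to' (recipient of 'mail'). The gap is right after 'to'.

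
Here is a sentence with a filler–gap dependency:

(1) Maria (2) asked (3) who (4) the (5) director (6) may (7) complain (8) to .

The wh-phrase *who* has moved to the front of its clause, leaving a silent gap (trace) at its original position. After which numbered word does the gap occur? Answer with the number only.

8

Underlying clause: The director may complain to who.
'who' functions as the object of the preposition 'to'. It moves to the left edge, and the trace sits right after 'to':
Maria asked who the director may complain to ___.
'to' is word 8.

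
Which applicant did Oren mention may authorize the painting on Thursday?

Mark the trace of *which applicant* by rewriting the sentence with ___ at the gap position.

Underlying clause: Oren did mention which applicant may authorize the painting on Thursday.
'which applicant' functions as the subject of the clause embedded under 'mention'. The gap is right after 'mention'.

Which applicant did Oren mention ___ may authorize the painting on Thursday?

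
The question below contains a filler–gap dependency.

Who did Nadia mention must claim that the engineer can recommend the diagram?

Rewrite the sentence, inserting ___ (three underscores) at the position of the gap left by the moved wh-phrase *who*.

Who did Nadia mention ___ must claim that the engineer can recommend the diagram?

Pre-movement form: Nadia did mention who must claim that the engineer can recommend the diagram.
The filler 'who' is interpreted as the subject of the clause embedded under 'mention'. The gap is right after 'mention'.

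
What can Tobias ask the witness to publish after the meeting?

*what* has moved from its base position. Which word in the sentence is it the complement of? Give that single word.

publish

Pre-movement form: Tobias can ask the witness to publish what after the meeting.
The filler 'what' is interpreted as the direct object of 'publish'. Wh-movement fronts it, leaving a gap right after 'publish':
What can Tobias ask the witness to publish ___ after the meeting?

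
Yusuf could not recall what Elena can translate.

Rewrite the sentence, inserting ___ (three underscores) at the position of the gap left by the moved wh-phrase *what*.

Yusuf could not recall what Elena can translate ___.

In situ: Elena can translate what.
'what' functions as the direct object of 'translate'. The gap is right after 'translate'.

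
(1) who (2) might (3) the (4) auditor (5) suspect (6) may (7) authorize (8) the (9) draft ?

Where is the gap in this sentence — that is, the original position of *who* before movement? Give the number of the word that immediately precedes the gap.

5

Before movement: The auditor might suspect who may authorize the draft.
'who' functions as the subject of the clause embedded under 'suspect'. Wh-movement fronts it, leaving a gap right after 'suspect':
Who might the auditor suspect ___ may authorize the draft?
'suspect' is word 5.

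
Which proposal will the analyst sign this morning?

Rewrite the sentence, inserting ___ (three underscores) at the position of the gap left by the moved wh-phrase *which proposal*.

Which proposal will the analyst sign ___ this morning?

Pre-movement form: The analyst will sign which proposal this morning.
'which proposal' functions as the direct object of 'sign'. The gap is right after 'sign'.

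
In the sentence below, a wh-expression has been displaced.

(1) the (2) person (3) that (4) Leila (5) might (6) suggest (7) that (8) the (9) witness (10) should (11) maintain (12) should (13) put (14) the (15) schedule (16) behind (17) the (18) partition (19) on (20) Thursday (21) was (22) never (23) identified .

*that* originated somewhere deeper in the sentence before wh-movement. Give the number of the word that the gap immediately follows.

11

The filler 'that' is interpreted as the subject of the clause embedded under 'maintain'. Wh-movement fronts it, leaving a gap right after 'maintain':
The person that Leila might suggest that the witness should maintain ___ should put the schedule behind the partition on Thursday was never identified.
'maintain' is word 11.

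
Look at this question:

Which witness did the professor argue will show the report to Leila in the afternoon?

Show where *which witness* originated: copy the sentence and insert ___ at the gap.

Which witness did the professor argue ___ will show the report to Leila in the afternoon?

Underlying clause: The professor did argue which witness will show the report to Leila in the afternoon.
The filler 'which witness' is interpreted as the subject of the clause embedded under 'argue'. The gap is right after 'argue'.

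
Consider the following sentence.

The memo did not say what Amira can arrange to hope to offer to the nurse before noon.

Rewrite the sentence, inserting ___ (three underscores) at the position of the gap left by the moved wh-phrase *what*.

The memo did not say what Amira can arrange to hope to offer ___ to the nurse before noon.

Before movement: Amira can arrange to hope to offer what to the nurse before noon.
The filler 'what' is interpreted as the direct object of 'offer'. The gap is right after 'offer'.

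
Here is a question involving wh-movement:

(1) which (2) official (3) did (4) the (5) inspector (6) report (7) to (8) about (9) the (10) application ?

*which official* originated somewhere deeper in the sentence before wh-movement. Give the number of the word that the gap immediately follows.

Underlying clause: The inspector did report to which official about the application.
'which official' is the object of the preposition 'to'. It moves to the left edge, and the trace sits right after 'to':
Which official did the inspector report to ___ about the application?
'to' is word 7.

7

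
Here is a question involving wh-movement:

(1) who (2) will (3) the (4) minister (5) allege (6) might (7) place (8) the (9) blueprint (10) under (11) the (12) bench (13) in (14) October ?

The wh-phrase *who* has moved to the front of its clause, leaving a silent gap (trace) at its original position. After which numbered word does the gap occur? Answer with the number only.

Before movement: The minister will allege who might place the blueprint under the bench in October.
'who' is the subject of the clause embedded under 'allege'. Wh-movement fronts it, leaving a gap right after 'allege':
Who will the minister allege ___ might place the blueprint under the bench in October?
'allege' is word 5.

5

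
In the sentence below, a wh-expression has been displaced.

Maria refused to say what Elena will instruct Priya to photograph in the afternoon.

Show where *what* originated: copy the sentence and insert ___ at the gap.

Before movement: Elena will instruct Priya to photograph what in the afternoon.
'what' is the direct object of 'photograph'. The gap is right after 'photograph'.

Maria refused to say what Elena will instruct Priya to photograph ___ in the afternoon.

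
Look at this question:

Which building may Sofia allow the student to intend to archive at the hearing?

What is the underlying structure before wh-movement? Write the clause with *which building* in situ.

'which building' functions as the direct object of 'archive'. It moves to the left edge, and the trace sits right after 'archive':
Which building may Sofia allow the student to intend to archive ___ at the hearing?

Sofia may allow the student to intend to archive which building at the hearing.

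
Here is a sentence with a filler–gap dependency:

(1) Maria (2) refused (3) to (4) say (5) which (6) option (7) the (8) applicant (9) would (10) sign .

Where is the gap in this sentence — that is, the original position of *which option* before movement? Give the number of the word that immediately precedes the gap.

Pre-movement form: The applicant would sign which option.
'which option' functions as the direct object of 'sign'. Fronting leaves a gap immediately after 'sign':
Maria refused to say which option the applicant would sign ___.
'sign' is word 10.

10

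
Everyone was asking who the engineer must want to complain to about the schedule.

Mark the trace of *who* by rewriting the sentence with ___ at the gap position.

Pre-movement form: The engineer must want to complain to who about the schedule.
'who' is the object of the preposition 'to'. The gap is right after 'to'.

Everyone was asking who the engineer must want to complain to ___ about the schedule.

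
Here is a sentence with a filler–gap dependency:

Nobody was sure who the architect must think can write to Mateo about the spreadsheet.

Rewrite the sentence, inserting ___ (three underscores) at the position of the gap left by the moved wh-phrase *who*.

Nobody was sure who the architect must think ___ can write to Mateo about the spreadsheet.

Before movement: The architect must think who can write to Mateo about the spreadsheet.
'who' is the subject of the clause embedded under 'think'. The gap is right after 'think'.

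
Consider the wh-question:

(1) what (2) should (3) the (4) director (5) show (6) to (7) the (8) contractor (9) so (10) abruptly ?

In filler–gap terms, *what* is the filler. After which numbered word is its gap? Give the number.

5

In situ: The director should show what to the contractor so abruptly.
The filler 'what' is interpreted as the direct object of 'show'. Fronting leaves a gap immediately after 'show':
What should the director show ___ to the contractor so abruptly?
'show' is word 5.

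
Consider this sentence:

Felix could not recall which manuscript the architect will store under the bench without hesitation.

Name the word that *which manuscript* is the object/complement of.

store

Underlying clause: The architect will store which manuscript under the bench without hesitation.
The filler 'which manuscript' is interpreted as the direct object of 'store'. Wh-movement fronts it, leaving a gap right after 'store':
Felix could not recall which manuscript the architect will store ___ under the bench without hesitation.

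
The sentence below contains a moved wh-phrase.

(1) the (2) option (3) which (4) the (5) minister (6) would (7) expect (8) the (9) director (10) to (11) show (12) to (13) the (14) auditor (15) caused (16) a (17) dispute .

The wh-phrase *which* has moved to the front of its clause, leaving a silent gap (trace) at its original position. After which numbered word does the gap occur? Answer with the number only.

11

'which' is the direct object of 'show'. Wh-movement fronts it, leaving a gap right after 'show':
The option which the minister would expect the director to show ___ to the auditor caused a dispute.
'show' is word 11.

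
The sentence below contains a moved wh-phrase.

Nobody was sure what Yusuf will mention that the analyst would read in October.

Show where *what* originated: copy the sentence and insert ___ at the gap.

Pre-movement form: Yusuf will mention that the analyst would read what in October.
'what' functions as the direct object of 'read'. The gap is right after 'read'.

Nobody was sure what Yusuf will mention that the analyst would read ___ in October.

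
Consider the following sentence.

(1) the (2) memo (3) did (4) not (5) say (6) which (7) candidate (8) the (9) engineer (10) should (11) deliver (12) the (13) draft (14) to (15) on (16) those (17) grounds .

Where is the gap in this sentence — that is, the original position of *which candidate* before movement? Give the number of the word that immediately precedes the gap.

Before movement: The engineer should deliver the draft to which candidate on those grounds.
'which candidate' functions as the object of the preposition 'to' (recipient of 'deliver'). Wh-movement fronts it, leaving a gap right after 'to':
The memo did not say which candidate the engineer should deliver the draft to ___ on those grounds.
'to' is word 14.

14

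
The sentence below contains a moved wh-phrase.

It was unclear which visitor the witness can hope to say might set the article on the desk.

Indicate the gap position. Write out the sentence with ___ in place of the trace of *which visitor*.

Pre-movement form: The witness can hope to say which visitor might set the article on the desk.
The filler 'which visitor' is interpreted as the subject of the clause embedded under 'say'. The gap is right after 'say'.

It was unclear which visitor the witness can hope to say ___ might set the article on the desk.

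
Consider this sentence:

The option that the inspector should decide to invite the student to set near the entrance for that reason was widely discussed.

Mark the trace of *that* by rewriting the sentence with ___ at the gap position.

The option that the inspector should decide to invite the student to set ___ near the entrance for that reason was widely discussed.

The filler 'that' is interpreted as the direct object of 'set'. The gap is right after 'set'.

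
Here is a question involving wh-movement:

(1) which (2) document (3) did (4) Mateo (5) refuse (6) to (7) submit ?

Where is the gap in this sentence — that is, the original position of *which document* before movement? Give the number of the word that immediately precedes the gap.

7

Pre-movement form: Mateo did refuse to submit which document.
'which document' is the direct object of 'submit'. Fronting leaves a gap immediately after 'submit':
Which document did Mateo refuse to submit ___?
'submit' is word 7.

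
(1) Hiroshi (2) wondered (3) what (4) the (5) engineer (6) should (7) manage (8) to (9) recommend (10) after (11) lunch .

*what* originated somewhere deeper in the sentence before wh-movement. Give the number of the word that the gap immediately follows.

9

Pre-movement form: The engineer should manage to recommend what after lunch.
'what' functions as the direct object of 'recommend'. Fronting leaves a gap immediately after 'recommend':
Hiroshi wondered what the engineer should manage to recommend ___ after lunch.
'recommend' is word 9.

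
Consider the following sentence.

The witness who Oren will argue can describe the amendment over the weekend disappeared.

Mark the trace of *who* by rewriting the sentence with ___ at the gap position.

'who' functions as the subject of the clause embedded under 'argue'. The gap is right after 'argue'.

The witness who Oren will argue ___ can describe the amendment over the weekend disappeared.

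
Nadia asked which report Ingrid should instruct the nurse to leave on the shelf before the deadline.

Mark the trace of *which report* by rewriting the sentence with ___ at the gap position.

In situ: Ingrid should instruct the nurse to leave which report on the shelf before the deadline.
'which report' is the direct object of 'leave'. The gap is right after 'leave'.

Nadia asked which report Ingrid should instruct the nurse to leave ___ on the shelf before the deadline.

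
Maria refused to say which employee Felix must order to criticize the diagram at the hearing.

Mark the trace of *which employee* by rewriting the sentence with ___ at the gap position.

Before movement: Felix must order which employee to criticize the diagram at the hearing.
'which employee' functions as the direct object of 'order'. The gap is right after 'order'.

Maria refused to say which employee Felix must order ___ to criticize the diagram at the hearing.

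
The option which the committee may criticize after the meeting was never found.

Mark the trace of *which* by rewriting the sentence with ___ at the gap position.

The filler 'which' is interpreted as the direct object of 'criticize'. The gap is right after 'criticize'.

The option which the committee may criticize ___ after the meeting was never found.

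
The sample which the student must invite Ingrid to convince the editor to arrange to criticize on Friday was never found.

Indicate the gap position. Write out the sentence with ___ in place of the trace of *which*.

'which' is the direct object of 'criticize'. The gap is right after 'criticize'.

The sample which the student must invite Ingrid to convince the editor to arrange to criticize ___ on Friday was never found.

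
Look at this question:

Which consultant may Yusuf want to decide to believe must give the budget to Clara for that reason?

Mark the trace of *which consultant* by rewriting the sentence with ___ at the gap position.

Underlying clause: Yusuf may want to decide to believe which consultant must give the budget to Clara for that reason.
'which consultant' is the subject of the clause embedded under 'believe'. The gap is right after 'believe'.

Which consultant may Yusuf want to decide to believe ___ must give the budget to Clara for that reason?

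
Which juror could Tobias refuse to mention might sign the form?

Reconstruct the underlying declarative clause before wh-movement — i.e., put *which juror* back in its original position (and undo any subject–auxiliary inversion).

Tobias could refuse to mention which juror might sign the form.

'which juror' is the subject of the clause embedded under 'mention'. It moves to the left edge, and the trace sits right after 'mention':
Which juror could Tobias refuse to mention ___ might sign the form?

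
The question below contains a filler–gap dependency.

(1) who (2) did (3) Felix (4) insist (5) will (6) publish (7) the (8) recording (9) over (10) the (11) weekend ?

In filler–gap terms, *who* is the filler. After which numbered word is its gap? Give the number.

4

Underlying clause: Felix did insist who will publish the recording over the weekend.
'who' functions as the subject of the clause embedded under 'insist'. It moves to the left edge, and the trace sits right after 'insist':
Who did Felix insist ___ will publish the recording over the weekend?
'insist' is word 4.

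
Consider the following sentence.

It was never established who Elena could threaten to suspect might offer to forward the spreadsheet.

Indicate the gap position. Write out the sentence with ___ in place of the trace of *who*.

In situ: Elena could threaten to suspect who might offer to forward the spreadsheet.
'who' is the subject of the clause embedded under 'suspect'. The gap is right after 'suspect'.

It was never established who Elena could threaten to suspect ___ might offer to forward the spreadsheet.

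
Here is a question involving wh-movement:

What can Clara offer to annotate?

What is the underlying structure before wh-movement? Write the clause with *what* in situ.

Clara can offer to annotate what.

'what' functions as the direct object of 'annotate'. Fronting leaves a gap immediately after 'annotate':
What can Clara offer to annotate ___?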